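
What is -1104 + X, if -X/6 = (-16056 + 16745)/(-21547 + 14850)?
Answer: -7389354/6697 ≈ -1103.4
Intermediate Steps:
X = 4134/6697 (X = -6*(-16056 + 16745)/(-21547 + 14850) = -4134/(-6697) = -4134*(-1)/6697 = -6*(-689/6697) = 4134/6697 ≈ 0.61729)
-1104 + X = -1104 + 4134/6697 = -7389354/6697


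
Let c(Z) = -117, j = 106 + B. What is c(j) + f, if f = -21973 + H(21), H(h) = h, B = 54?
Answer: -22069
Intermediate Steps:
j = 160 (j = 106 + 54 = 160)
f = -21952 (f = -21973 + 21 = -21952)
c(j) + f = -117 - 21952 = -22069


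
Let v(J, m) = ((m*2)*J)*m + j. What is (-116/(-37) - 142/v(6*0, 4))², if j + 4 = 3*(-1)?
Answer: 36796356/67081 ≈ 548.54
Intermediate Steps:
j = -7 (j = -4 + 3*(-1) = -4 - 3 = -7)
v(J, m) = -7 + 2*J*m² (v(J, m) = ((m*2)*J)*m - 7 = ((2*m)*J)*m - 7 = (2*J*m)*m - 7 = 2*J*m² - 7 = -7 + 2*J*m²)
(-116/(-37) - 142/v(6*0, 4))² = (-116/(-37) - 142/(-7 + 2*(6*0)*4²))² = (-116*(-1/37) - 142/(-7 + 2*0*16))² = (116/37 - 142/(-7 + 0))² = (116/37 - 142/(-7))² = (116/37 - 142*(-⅐))² = (116/37 + 142/7)² = (6066/259)² = 36796356/67081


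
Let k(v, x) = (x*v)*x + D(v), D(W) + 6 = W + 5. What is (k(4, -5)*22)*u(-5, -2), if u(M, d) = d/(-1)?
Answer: 4532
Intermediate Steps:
u(M, d) = -d (u(M, d) = d*(-1) = -d)
D(W) = -1 + W (D(W) = -6 + (W + 5) = -6 + (5 + W) = -1 + W)
k(v, x) = -1 + v + v*x² (k(v, x) = (x*v)*x + (-1 + v) = (v*x)*x + (-1 + v) = v*x² + (-1 + v) = -1 + v + v*x²)
(k(4, -5)*22)*u(-5, -2) = ((-1 + 4 + 4*(-5)²)*22)*(-1*(-2)) = ((-1 + 4 + 4*25)*22)*2 = ((-1 + 4 + 100)*22)*2 = (103*22)*2 = 2266*2 = 4532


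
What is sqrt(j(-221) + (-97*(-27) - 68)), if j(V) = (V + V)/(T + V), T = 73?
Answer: sqrt(13985630)/74 ≈ 50.537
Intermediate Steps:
j(V) = 2*V/(73 + V) (j(V) = (V + V)/(73 + V) = (2*V)/(73 + V) = 2*V/(73 + V))
sqrt(j(-221) + (-97*(-27) - 68)) = sqrt(2*(-221)/(73 - 221) + (-97*(-27) - 68)) = sqrt(2*(-221)/(-148) + (2619 - 68)) = sqrt(2*(-221)*(-1/148) + 2551) = sqrt(221/74 + 2551) = sqrt(188995/74) = sqrt(13985630)/74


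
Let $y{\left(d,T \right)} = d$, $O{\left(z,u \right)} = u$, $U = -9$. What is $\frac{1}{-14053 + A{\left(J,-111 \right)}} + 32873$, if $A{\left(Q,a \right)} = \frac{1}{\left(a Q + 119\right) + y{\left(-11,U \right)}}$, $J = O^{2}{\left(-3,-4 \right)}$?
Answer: $\frac{770556431897}{23440405} \approx 32873.0$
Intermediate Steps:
$J = 16$ ($J = \left(-4\right)^{2} = 16$)
$A{\left(Q,a \right)} = \frac{1}{108 + Q a}$ ($A{\left(Q,a \right)} = \frac{1}{\left(a Q + 119\right) - 11} = \frac{1}{\left(Q a + 119\right) - 11} = \frac{1}{\left(119 + Q a\right) - 11} = \frac{1}{108 + Q a}$)
$\frac{1}{-14053 + A{\left(J,-111 \right)}} + 32873 = \frac{1}{-14053 + \frac{1}{108 + 16 \left(-111\right)}} + 32873 = \frac{1}{-14053 + \frac{1}{108 - 1776}} + 32873 = \frac{1}{-14053 + \frac{1}{-1668}} + 32873 = \frac{1}{-14053 - \frac{1}{1668}} + 32873 = \frac{1}{- \frac{23440405}{1668}} + 32873 = - \frac{1668}{23440405} + 32873 = \frac{770556431897}{23440405}$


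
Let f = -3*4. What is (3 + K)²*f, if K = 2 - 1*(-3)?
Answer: -768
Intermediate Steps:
K = 5 (K = 2 + 3 = 5)
f = -12
(3 + K)²*f = (3 + 5)²*(-12) = 8²*(-12) = 64*(-12) = -768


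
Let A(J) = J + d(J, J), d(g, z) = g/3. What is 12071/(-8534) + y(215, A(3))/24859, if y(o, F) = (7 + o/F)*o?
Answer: -377216563/424293412 ≈ -0.88905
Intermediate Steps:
d(g, z) = g/3 (d(g, z) = g*(1/3) = g/3)
A(J) = 4*J/3 (A(J) = J + J/3 = 4*J/3)
y(o, F) = o*(7 + o/F)
12071/(-8534) + y(215, A(3))/24859 = 12071/(-8534) + (215*(215 + 7*((4/3)*3))/(((4/3)*3)))/24859 = 12071*(-1/8534) + (215*(215 + 7*4)/4)*(1/24859) = -12071/8534 + (215*(1/4)*(215 + 28))*(1/24859) = -12071/8534 + (215*(1/4)*243)*(1/24859) = -12071/8534 + (52245/4)*(1/24859) = -12071/8534 + 52245/99436 = -377216563/424293412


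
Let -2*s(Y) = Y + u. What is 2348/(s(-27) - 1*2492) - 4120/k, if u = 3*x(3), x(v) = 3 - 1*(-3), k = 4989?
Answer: -43925344/24820275 ≈ -1.7697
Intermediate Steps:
x(v) = 6 (x(v) = 3 + 3 = 6)
u = 18 (u = 3*6 = 18)
s(Y) = -9 - Y/2 (s(Y) = -(Y + 18)/2 = -(18 + Y)/2 = -9 - Y/2)
2348/(s(-27) - 1*2492) - 4120/k = 2348/((-9 - 1/2*(-27)) - 1*2492) - 4120/4989 = 2348/((-9 + 27/2) - 2492) - 4120*1/4989 = 2348/(9/2 - 2492) - 4120/4989 = 2348/(-4975/2) - 4120/4989 = 2348*(-2/4975) - 4120/4989 = -4696/4975 - 4120/4989 = -43925344/24820275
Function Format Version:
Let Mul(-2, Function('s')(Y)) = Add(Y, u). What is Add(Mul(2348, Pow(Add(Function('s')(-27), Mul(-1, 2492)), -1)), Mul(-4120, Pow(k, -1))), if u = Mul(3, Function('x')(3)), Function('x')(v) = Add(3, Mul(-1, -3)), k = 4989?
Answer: Rational(-43925344, 24820275) ≈ -1.7697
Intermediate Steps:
Function('x')(v) = 6 (Function('x')(v) = Add(3, 3) = 6)
u = 18 (u = Mul(3, 6) = 18)
Function('s')(Y) = Add(-9, Mul(Rational(-1, 2), Y)) (Function('s')(Y) = Mul(Rational(-1, 2), Add(Y, 18)) = Mul(Rational(-1, 2), Add(18, Y)) = Add(-9, Mul(Rational(-1, 2), Y)))
Add(Mul(2348, Pow(Add(Function('s')(-27), Mul(-1, 2492)), -1)), Mul(-4120, Pow(k, -1))) = Add(Mul(2348, Pow(Add(Add(-9, Mul(Rational(-1, 2), -27)), Mul(-1, 2492)), -1)), Mul(-4120, Pow(4989, -1))) = Add(Mul(2348, Pow(Add(Add(-9, Rational(27, 2)), -2492), -1)), Mul(-4120, Rational(1, 4989))) = Add(Mul(2348, Pow(Add(Rational(9, 2), -2492), -1)), Rational(-4120, 4989)) = Add(Mul(2348, Pow(Rational(-4975, 2), -1)), Rational(-4120, 4989)) = Add(Mul(2348, Rational(-2, 4975)), Rational(-4120, 4989)) = Add(Rational(-4696, 4975), Rational(-4120, 4989)) = Rational(-43925344, 24820275)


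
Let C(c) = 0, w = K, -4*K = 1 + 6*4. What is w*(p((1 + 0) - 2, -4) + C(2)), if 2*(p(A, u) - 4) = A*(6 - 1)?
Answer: -75/8 ≈ -9.3750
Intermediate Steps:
K = -25/4 (K = -(1 + 6*4)/4 = -(1 + 24)/4 = -¼*25 = -25/4 ≈ -6.2500)
p(A, u) = 4 + 5*A/2 (p(A, u) = 4 + (A*(6 - 1))/2 = 4 + (A*5)/2 = 4 + (5*A)/2 = 4 + 5*A/2)
w = -25/4 ≈ -6.2500
w*(p((1 + 0) - 2, -4) + C(2)) = -25*((4 + 5*((1 + 0) - 2)/2) + 0)/4 = -25*((4 + 5*(1 - 2)/2) + 0)/4 = -25*((4 + (5/2)*(-1)) + 0)/4 = -25*((4 - 5/2) + 0)/4 = -25*(3/2 + 0)/4 = -25/4*3/2 = -75/8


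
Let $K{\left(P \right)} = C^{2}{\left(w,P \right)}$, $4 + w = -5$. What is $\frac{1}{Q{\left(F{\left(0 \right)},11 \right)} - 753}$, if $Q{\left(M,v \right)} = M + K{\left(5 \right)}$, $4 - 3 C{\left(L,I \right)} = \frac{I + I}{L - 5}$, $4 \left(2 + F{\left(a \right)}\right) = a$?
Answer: $- \frac{49}{36874} \approx -0.0013289$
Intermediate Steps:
$w = -9$ ($w = -4 - 5 = -9$)
$F{\left(a \right)} = -2 + \frac{a}{4}$
$C{\left(L,I \right)} = \frac{4}{3} - \frac{2 I}{3 \left(-5 + L\right)}$ ($C{\left(L,I \right)} = \frac{4}{3} - \frac{\left(I + I\right) \frac{1}{L - 5}}{3} = \frac{4}{3} - \frac{2 I \frac{1}{-5 + L}}{3} = \frac{4}{3} - \frac{2 I}{3 \left(-5 + L\right)}$)
$K{\left(P \right)} = \left(\frac{4}{3} + \frac{P}{21}\right)^{2}$ ($K{\left(P \right)} = \left(\frac{2 \left(-10 - P + 2 \left(-9\right)\right)}{3 \left(-5 - 9\right)}\right)^{2} = \left(\frac{2 \left(-10 - P - 18\right)}{3 \left(-14\right)}\right)^{2} = \left(\frac{2}{3} \left(- \frac{1}{14}\right) \left(-28 - P\right)\right)^{2} = \left(\frac{4}{3} + \frac{P}{21}\right)^{2}$)
$Q{\left(M,v \right)} = \frac{121}{49} + M$ ($Q{\left(M,v \right)} = M + \frac{\left(28 + 5\right)^{2}}{441} = M + \frac{33^{2}}{441} = M + \frac{1}{441} \cdot 1089 = M + \frac{121}{49} = \frac{121}{49} + M$)
$\frac{1}{Q{\left(F{\left(0 \right)},11 \right)} - 753} = \frac{1}{\left(\frac{121}{49} + \left(-2 + \frac{1}{4} \cdot 0\right)\right) - 753} = \frac{1}{\left(\frac{121}{49} + \left(-2 + 0\right)\right) - 753} = \frac{1}{\left(\frac{121}{49} - 2\right) - 753} = \frac{1}{\frac{23}{49} - 753} = \frac{1}{- \frac{36874}{49}} = - \frac{49}{36874}$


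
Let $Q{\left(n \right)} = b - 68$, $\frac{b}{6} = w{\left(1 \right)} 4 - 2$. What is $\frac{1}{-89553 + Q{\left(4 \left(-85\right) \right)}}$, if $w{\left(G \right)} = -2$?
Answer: $- \frac{1}{89681} \approx -1.1151 \cdot 10^{-5}$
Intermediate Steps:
$b = -60$ ($b = 6 \left(\left(-2\right) 4 - 2\right) = 6 \left(-8 - 2\right) = 6 \left(-10\right) = -60$)
$Q{\left(n \right)} = -128$ ($Q{\left(n \right)} = -60 - 68 = -128$)
$\frac{1}{-89553 + Q{\left(4 \left(-85\right) \right)}} = \frac{1}{-89553 - 128} = \frac{1}{-89681} = - \frac{1}{89681}$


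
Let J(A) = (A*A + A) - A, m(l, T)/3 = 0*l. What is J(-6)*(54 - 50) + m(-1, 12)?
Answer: 144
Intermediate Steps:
m(l, T) = 0 (m(l, T) = 3*(0*l) = 3*0 = 0)
J(A) = A² (J(A) = (A² + A) - A = (A + A²) - A = A²)
J(-6)*(54 - 50) + m(-1, 12) = (-6)²*(54 - 50) + 0 = 36*4 + 0 = 144 + 0 = 144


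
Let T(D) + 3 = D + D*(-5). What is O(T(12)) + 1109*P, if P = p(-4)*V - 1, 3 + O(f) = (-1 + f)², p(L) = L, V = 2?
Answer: -7280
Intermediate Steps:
T(D) = -3 - 4*D (T(D) = -3 + (D + D*(-5)) = -3 + (D - 5*D) = -3 - 4*D)
O(f) = -3 + (-1 + f)²
P = -9 (P = -4*2 - 1 = -8 - 1 = -9)
O(T(12)) + 1109*P = (-3 + (-1 + (-3 - 4*12))²) + 1109*(-9) = (-3 + (-1 + (-3 - 48))²) - 9981 = (-3 + (-1 - 51)²) - 9981 = (-3 + (-52)²) - 9981 = (-3 + 2704) - 9981 = 2701 - 9981 = -7280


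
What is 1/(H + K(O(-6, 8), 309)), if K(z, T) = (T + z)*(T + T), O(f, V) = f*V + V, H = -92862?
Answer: 1/73380 ≈ 1.3628e-5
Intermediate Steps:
O(f, V) = V + V*f (O(f, V) = V*f + V = V + V*f)
K(z, T) = 2*T*(T + z) (K(z, T) = (T + z)*(2*T) = 2*T*(T + z))
1/(H + K(O(-6, 8), 309)) = 1/(-92862 + 2*309*(309 + 8*(1 - 6))) = 1/(-92862 + 2*309*(309 + 8*(-5))) = 1/(-92862 + 2*309*(309 - 40)) = 1/(-92862 + 2*309*269) = 1/(-92862 + 166242) = 1/73380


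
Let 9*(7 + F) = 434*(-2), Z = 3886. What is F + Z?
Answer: 34043/9 ≈ 3782.6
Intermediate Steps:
F = -931/9 (F = -7 + (434*(-2))/9 = -7 + (1/9)*(-868) = -7 - 868/9 = -931/9 ≈ -103.44)
F + Z = -931/9 + 3886 = 34043/9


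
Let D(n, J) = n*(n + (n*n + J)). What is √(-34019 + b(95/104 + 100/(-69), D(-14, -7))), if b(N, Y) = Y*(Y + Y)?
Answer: 3*√1330109 ≈ 3459.9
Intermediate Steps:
D(n, J) = n*(J + n + n²) (D(n, J) = n*(n + (n² + J)) = n*(n + (J + n²)) = n*(J + n + n²))
b(N, Y) = 2*Y² (b(N, Y) = Y*(2*Y) = 2*Y²)
√(-34019 + b(95/104 + 100/(-69), D(-14, -7))) = √(-34019 + 2*(-14*(-7 - 14 + (-14)²))²) = √(-34019 + 2*(-14*(-7 - 14 + 196))²) = √(-34019 + 2*(-14*175)²) = √(-34019 + 2*(-2450)²) = √(-34019 + 2*6002500) = √(-34019 + 12005000) = √11970981 = 3*√1330109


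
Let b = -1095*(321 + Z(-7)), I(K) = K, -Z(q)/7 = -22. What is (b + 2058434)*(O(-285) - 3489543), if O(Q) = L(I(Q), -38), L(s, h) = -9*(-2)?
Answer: -5367967713225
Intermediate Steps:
Z(q) = 154 (Z(q) = -7*(-22) = 154)
L(s, h) = 18
O(Q) = 18
b = -520125 (b = -1095*(321 + 154) = -1095*475 = -520125)
(b + 2058434)*(O(-285) - 3489543) = (-520125 + 2058434)*(18 - 3489543) = 1538309*(-3489525) = -5367967713225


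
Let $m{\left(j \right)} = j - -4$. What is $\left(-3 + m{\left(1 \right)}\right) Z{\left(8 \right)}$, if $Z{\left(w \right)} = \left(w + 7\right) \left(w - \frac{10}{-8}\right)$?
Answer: $\frac{555}{2} \approx 277.5$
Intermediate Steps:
$m{\left(j \right)} = 4 + j$ ($m{\left(j \right)} = j + 4 = 4 + j$)
$Z{\left(w \right)} = \left(7 + w\right) \left(\frac{5}{4} + w\right)$ ($Z{\left(w \right)} = \left(7 + w\right) \left(w - - \frac{5}{4}\right) = \left(7 + w\right) \left(w + \frac{5}{4}\right) = \left(7 + w\right) \left(\frac{5}{4} + w\right)$)
$\left(-3 + m{\left(1 \right)}\right) Z{\left(8 \right)} = \left(-3 + \left(4 + 1\right)\right) \left(\frac{35}{4} + 8^{2} + \frac{33}{4} \cdot 8\right) = \left(-3 + 5\right) \left(\frac{35}{4} + 64 + 66\right) = 2 \cdot \frac{555}{4} = \frac{555}{2}$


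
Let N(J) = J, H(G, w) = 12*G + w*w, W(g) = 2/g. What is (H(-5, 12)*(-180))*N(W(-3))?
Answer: 10080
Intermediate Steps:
H(G, w) = w² + 12*G (H(G, w) = 12*G + w² = w² + 12*G)
(H(-5, 12)*(-180))*N(W(-3)) = ((12² + 12*(-5))*(-180))*(2/(-3)) = ((144 - 60)*(-180))*(2*(-⅓)) = (84*(-180))*(-⅔) = -15120*(-⅔) = 10080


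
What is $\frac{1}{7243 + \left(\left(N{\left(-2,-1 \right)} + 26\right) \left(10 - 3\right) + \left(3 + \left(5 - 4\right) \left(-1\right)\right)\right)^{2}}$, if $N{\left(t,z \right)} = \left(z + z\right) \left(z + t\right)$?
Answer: $\frac{1}{58319} \approx 1.7147 \cdot 10^{-5}$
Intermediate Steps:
$N{\left(t,z \right)} = 2 z \left(t + z\right)$
$\frac{1}{7243 + \left(\left(N{\left(-2,-1 \right)} + 26\right) \left(10 - 3\right) + \left(3 + \left(5 - 4\right) \left(-1\right)\right)\right)^{2}} = \frac{1}{7243 + \left(\left(2 \left(-1\right) \left(-2 - 1\right) + 26\right) \left(10 - 3\right) + \left(3 + \left(5 - 4\right) \left(-1\right)\right)\right)^{2}} = \frac{1}{7243 + \left(\left(2 \left(-1\right) \left(-3\right) + 26\right) 7 + \left(3 + 1 \left(-1\right)\right)\right)^{2}} = \frac{1}{7243 + \left(\left(6 + 26\right) 7 + \left(3 - 1\right)\right)^{2}} = \frac{1}{7243 + \left(32 \cdot 7 + 2\right)^{2}} = \frac{1}{7243 + \left(224 + 2\right)^{2}} = \frac{1}{7243 + 226^{2}} = \frac{1}{7243 + 51076} = \frac{1}{58319}$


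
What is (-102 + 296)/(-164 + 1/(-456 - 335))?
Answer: -153454/129725 ≈ -1.1829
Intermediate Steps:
(-102 + 296)/(-164 + 1/(-456 - 335)) = 194/(-164 + 1/(-791)) = 194/(-164 - 1/791) = 194/(-129725/791) = 194*(-791/129725) = -153454/129725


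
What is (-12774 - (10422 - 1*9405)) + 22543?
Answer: 8752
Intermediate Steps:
(-12774 - (10422 - 1*9405)) + 22543 = (-12774 - (10422 - 9405)) + 22543 = (-12774 - 1*1017) + 22543 = (-12774 - 1017) + 22543 = -13791 + 22543 = 8752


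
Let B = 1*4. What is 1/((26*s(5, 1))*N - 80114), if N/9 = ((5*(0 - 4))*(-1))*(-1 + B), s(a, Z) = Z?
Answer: -1/66074 ≈ -1.5135e-5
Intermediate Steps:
B = 4
N = 540 (N = 9*(((5*(0 - 4))*(-1))*(-1 + 4)) = 9*(((5*(-4))*(-1))*3) = 9*(-20*(-1)*3) = 9*(20*3) = 9*60 = 540)
1/((26*s(5, 1))*N - 80114) = 1/((26*1)*540 - 80114) = 1/(26*540 - 80114) = 1/(14040 - 80114) = 1/(-66074) = -1/66074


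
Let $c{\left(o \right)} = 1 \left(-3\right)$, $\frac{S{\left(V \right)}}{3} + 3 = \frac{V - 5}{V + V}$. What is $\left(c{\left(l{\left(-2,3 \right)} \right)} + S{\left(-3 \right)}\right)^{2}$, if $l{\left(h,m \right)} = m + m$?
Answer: $64$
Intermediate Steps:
$S{\left(V \right)} = -9 + \frac{3 \left(-5 + V\right)}{2 V}$ ($S{\left(V \right)} = -9 + 3 \frac{V - 5}{V + V} = -9 + 3 \frac{-5 + V}{2 V} = -9 + \frac{3 \left(-5 + V\right)}{2 V}$)
$l{\left(h,m \right)} = 2 m$
$c{\left(o \right)} = -3$
$\left(c{\left(l{\left(-2,3 \right)} \right)} + S{\left(-3 \right)}\right)^{2} = \left(-3 + \frac{15 \left(-1 - -3\right)}{2 \left(-3\right)}\right)^{2} = \left(-3 + \frac{15}{2} \left(- \frac{1}{3}\right) \left(-1 + 3\right)\right)^{2} = \left(-3 + \frac{15}{2} \left(- \frac{1}{3}\right) 2\right)^{2} = \left(-3 - 5\right)^{2} = \left(-8\right)^{2} = 64$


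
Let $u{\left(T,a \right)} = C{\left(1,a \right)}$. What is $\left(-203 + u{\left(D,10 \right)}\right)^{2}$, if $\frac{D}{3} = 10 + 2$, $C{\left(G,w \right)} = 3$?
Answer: $40000$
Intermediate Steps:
$D = 36$ ($D = 3 \left(10 + 2\right) = 3 \cdot 12 = 36$)
$u{\left(T,a \right)} = 3$
$\left(-203 + u{\left(D,10 \right)}\right)^{2} = \left(-203 + 3\right)^{2} = \left(-200\right)^{2} = 40000$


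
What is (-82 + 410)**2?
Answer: 107584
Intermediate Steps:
(-82 + 410)**2 = 328**2 = 107584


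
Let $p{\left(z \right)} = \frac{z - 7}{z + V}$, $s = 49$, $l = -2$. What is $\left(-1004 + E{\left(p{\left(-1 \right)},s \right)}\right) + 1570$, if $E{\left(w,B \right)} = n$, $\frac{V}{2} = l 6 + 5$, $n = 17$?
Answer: $583$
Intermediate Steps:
$V = -14$ ($V = 2 \left(\left(-2\right) 6 + 5\right) = 2 \left(-12 + 5\right) = 2 \left(-7\right) = -14$)
$p{\left(z \right)} = \frac{-7 + z}{-14 + z}$ ($p{\left(z \right)} = \frac{z - 7}{z - 14} = \frac{-7 + z}{-14 + z}$)
$E{\left(w,B \right)} = 17$
$\left(-1004 + E{\left(p{\left(-1 \right)},s \right)}\right) + 1570 = \left(-1004 + 17\right) + 1570 = -987 + 1570 = 583$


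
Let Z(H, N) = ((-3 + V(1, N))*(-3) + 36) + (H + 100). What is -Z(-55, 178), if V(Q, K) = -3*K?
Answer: -1692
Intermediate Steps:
Z(H, N) = 145 + H + 9*N (Z(H, N) = ((-3 - 3*N)*(-3) + 36) + (H + 100) = ((9 + 9*N) + 36) + (100 + H) = (45 + 9*N) + (100 + H) = 145 + H + 9*N)
-Z(-55, 178) = -(145 - 55 + 9*178) = -(145 - 55 + 1602) = -1*1692 = -1692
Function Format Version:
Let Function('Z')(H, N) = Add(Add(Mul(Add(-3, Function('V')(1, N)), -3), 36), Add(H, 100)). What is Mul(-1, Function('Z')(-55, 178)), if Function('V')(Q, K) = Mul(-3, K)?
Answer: -1692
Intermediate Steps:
Function('Z')(H, N) = Add(145, H, Mul(9, N)) (Function('Z')(H, N) = Add(Add(Mul(Add(-3, Mul(-3, N)), -3), 36), Add(H, 100)) = Add(Add(Add(9, Mul(9, N)), 36), Add(100, H)) = Add(Add(45, Mul(9, N)), Add(100, H)) = Add(145, H, Mul(9, N)))
Mul(-1, Function('Z')(-55, 178)) = Mul(-1, Add(145, -55, Mul(9, 178))) = Mul(-1, Add(145, -55, 1602)) = Mul(-1, 1692) = -1692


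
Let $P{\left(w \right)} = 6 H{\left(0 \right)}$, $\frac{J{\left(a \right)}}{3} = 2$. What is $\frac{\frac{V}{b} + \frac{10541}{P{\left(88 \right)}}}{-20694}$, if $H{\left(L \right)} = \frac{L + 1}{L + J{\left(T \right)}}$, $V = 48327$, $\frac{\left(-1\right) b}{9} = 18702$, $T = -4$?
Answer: $- \frac{591397237}{1161057564} \approx -0.50936$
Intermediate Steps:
$b = -168318$ ($b = \left(-9\right) 18702 = -168318$)
$J{\left(a \right)} = 6$ ($J{\left(a \right)} = 3 \cdot 2 = 6$)
$H{\left(L \right)} = \frac{1 + L}{6 + L}$ ($H{\left(L \right)} = \frac{L + 1}{L + 6} = \frac{1 + L}{6 + L}$)
$P{\left(w \right)} = 1$ ($P{\left(w \right)} = 6 \frac{1 + 0}{6 + 0} = 6 \cdot \frac{1}{6} \cdot 1 = 6 \cdot \frac{1}{6} = 1$)
$\frac{\frac{V}{b} + \frac{10541}{P{\left(88 \right)}}}{-20694} = \frac{\frac{48327}{-168318} + \frac{10541}{1}}{-20694} = \left(48327 \left(- \frac{1}{168318}\right) + 10541 \cdot 1\right) \left(- \frac{1}{20694}\right) = \left(- \frac{16109}{56106} + 10541\right) \left(- \frac{1}{20694}\right) = \frac{591397237}{56106} \left(- \frac{1}{20694}\right) = - \frac{591397237}{1161057564}$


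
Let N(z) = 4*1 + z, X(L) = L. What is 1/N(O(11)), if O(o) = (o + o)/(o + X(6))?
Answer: 17/90 ≈ 0.18889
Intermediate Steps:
O(o) = 2*o/(6 + o) (O(o) = (o + o)/(o + 6) = (2*o)/(6 + o) = 2*o/(6 + o))
N(z) = 4 + z
1/N(O(11)) = 1/(4 + 2*11/(6 + 11)) = 1/(4 + 2*11/17) = 1/(4 + 2*11*(1/17)) = 1/(4 + 22/17) = 1/(90/17) = 17/90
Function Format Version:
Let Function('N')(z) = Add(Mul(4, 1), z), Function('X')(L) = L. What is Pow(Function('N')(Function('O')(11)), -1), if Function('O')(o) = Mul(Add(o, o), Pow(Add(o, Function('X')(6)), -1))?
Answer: Rational(17, 90) ≈ 0.18889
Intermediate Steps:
Function('O')(o) = Mul(2, o, Pow(Add(6, o), -1)) (Function('O')(o) = Mul(Add(o, o), Pow(Add(o, 6), -1)) = Mul(Mul(2, o), Pow(Add(6, o), -1)) = Mul(2, o, Pow(Add(6, o), -1)))
Function('N')(z) = Add(4, z)
Pow(Function('N')(Function('O')(11)), -1) = Pow(Add(4, Mul(2, 11, Pow(Add(6, 11), -1))), -1) = Pow(Add(4, Mul(2, 11, Pow(17, -1))), -1) = Pow(Add(4, Mul(2, 11, Rational(1, 17))), -1) = Pow(Add(4, Rational(22, 17)), -1) = Pow(Rational(90, 17), -1) = Rational(17, 90)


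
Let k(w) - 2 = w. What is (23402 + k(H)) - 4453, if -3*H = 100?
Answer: 56753/3 ≈ 18918.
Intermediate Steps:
H = -100/3 (H = -1/3*100 = -100/3 ≈ -33.333)
k(w) = 2 + w
(23402 + k(H)) - 4453 = (23402 + (2 - 100/3)) - 4453 = (23402 - 94/3) - 4453 = 70112/3 - 4453 = 56753/3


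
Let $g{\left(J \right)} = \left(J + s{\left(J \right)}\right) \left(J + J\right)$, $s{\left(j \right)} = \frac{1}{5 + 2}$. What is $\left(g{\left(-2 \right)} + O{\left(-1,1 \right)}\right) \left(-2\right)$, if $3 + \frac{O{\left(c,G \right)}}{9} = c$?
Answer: $\frac{400}{7} \approx 57.143$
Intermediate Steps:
$O{\left(c,G \right)} = -27 + 9 c$
$s{\left(j \right)} = \frac{1}{7}$
$g{\left(J \right)} = 2 J \left(\frac{1}{7} + J\right)$ ($g{\left(J \right)} = \left(J + \frac{1}{7}\right) \left(J + J\right) = \left(\frac{1}{7} + J\right) 2 J = 2 J \left(\frac{1}{7} + J\right)$)
$\left(g{\left(-2 \right)} + O{\left(-1,1 \right)}\right) \left(-2\right) = \left(\frac{2}{7} \left(-2\right) \left(1 + 7 \left(-2\right)\right) + \left(-27 + 9 \left(-1\right)\right)\right) \left(-2\right) = \left(\frac{2}{7} \left(-2\right) \left(1 - 14\right) - 36\right) \left(-2\right) = \left(\frac{2}{7} \left(-2\right) \left(-13\right) - 36\right) \left(-2\right) = \left(\frac{52}{7} - 36\right) \left(-2\right) = \left(- \frac{200}{7}\right) \left(-2\right) = \frac{400}{7}$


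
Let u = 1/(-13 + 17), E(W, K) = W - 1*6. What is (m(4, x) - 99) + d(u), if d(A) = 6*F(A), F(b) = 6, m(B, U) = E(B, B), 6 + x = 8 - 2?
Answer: -65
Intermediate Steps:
x = 0 (x = -6 + (8 - 2) = -6 + 6 = 0)
E(W, K) = -6 + W (E(W, K) = W - 6 = -6 + W)
m(B, U) = -6 + B
u = 1/4 ≈ 0.25000
d(A) = 36 (d(A) = 6*6 = 36)
(m(4, x) - 99) + d(u) = ((-6 + 4) - 99) + 36 = (-2 - 99) + 36 = -101 + 36 = -65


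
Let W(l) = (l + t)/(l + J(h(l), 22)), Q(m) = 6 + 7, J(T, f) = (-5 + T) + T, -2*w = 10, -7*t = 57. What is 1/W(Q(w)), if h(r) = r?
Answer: 7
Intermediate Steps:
t = -57/7 (t = -⅐*57 = -57/7 ≈ -8.1429)
w = -5 (w = -½*10 = -5)
J(T, f) = -5 + 2*T
Q(m) = 13
W(l) = (-57/7 + l)/(-5 + 3*l) (W(l) = (l - 57/7)/(l + (-5 + 2*l)) = (-57/7 + l)/(-5 + 3*l))
1/W(Q(w)) = 1/((-57 + 7*13)/(7*(-5 + 3*13))) = 1/((-57 + 91)/(7*(-5 + 39))) = 1/((⅐)*34/34) = 1/((⅐)*(1/34)*34) = 1/(⅐) = 7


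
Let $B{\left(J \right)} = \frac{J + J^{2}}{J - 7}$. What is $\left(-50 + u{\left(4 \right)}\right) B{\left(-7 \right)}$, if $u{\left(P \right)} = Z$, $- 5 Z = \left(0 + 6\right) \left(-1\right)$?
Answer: $\frac{732}{5} \approx 146.4$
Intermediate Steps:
$B{\left(J \right)} = \frac{J + J^{2}}{-7 + J}$
$Z = \frac{6}{5}$ ($Z = - \frac{\left(0 + 6\right) \left(-1\right)}{5} = - \frac{6 \left(-1\right)}{5} = \left(- \frac{1}{5}\right) \left(-6\right) = \frac{6}{5} \approx 1.2$)
$u{\left(P \right)} = \frac{6}{5}$
$\left(-50 + u{\left(4 \right)}\right) B{\left(-7 \right)} = \left(-50 + \frac{6}{5}\right) \left(- \frac{7 \left(1 - 7\right)}{-7 - 7}\right) = - \frac{244 \left(\left(-7\right) \frac{1}{-14} \left(-6\right)\right)}{5} = - \frac{244 \left(\left(-7\right) \left(- \frac{1}{14}\right) \left(-6\right)\right)}{5} = \left(- \frac{244}{5}\right) \left(-3\right) = \frac{732}{5}$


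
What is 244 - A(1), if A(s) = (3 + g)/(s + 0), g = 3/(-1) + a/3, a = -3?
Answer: 245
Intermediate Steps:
g = -4 (g = 3/(-1) - 3/3 = 3*(-1) - 3*⅓ = -3 - 1 = -4)
A(s) = -1/s (A(s) = (3 - 4)/(s + 0) = -1/s)
244 - A(1) = 244 - (-1)/1 = 244 - (-1) = 244 - 1*(-1) = 244 + 1 = 245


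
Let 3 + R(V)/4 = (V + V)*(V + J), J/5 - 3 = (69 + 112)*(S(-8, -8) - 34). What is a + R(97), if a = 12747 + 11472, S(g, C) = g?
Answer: -29384641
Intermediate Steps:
J = -37995 (J = 15 + 5*((69 + 112)*(-8 - 34)) = 15 + 5*(181*(-42)) = 15 + 5*(-7602) = 15 - 38010 = -37995)
R(V) = -12 + 8*V*(-37995 + V) (R(V) = -12 + 4*((V + V)*(V - 37995)) = -12 + 4*((2*V)*(-37995 + V)) = -12 + 4*(2*V*(-37995 + V)) = -12 + 8*V*(-37995 + V))
a = 24219
a + R(97) = 24219 + (-12 - 303960*97 + 8*97**2) = 24219 + (-12 - 29484120 + 8*9409) = 24219 + (-12 - 29484120 + 75272) = 24219 - 29408860 = -29384641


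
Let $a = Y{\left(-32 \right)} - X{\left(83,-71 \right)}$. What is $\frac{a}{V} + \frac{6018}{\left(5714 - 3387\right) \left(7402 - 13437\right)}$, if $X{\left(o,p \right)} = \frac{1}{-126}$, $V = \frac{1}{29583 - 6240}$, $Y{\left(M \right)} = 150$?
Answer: $\frac{121491231329017}{34695570} \approx 3.5016 \cdot 10^{6}$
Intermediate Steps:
$V = \frac{1}{23343} \approx 4.2839 \cdot 10^{-5}$
$X{\left(o,p \right)} = - \frac{1}{126}$
$a = \frac{18901}{126}$ ($a = 150 - - \frac{1}{126} = 150 + \frac{1}{126} = \frac{18901}{126} \approx 150.01$)
$\frac{a}{V} + \frac{6018}{\left(5714 - 3387\right) \left(7402 - 13437\right)} = \frac{18901 \frac{1}{\frac{1}{23343}}}{126} + \frac{6018}{\left(5714 - 3387\right) \left(7402 - 13437\right)} = \frac{18901}{126} \cdot 23343 + \frac{6018}{2327 \left(-6035\right)} = \frac{147068681}{42} + \frac{6018}{-14043445} = \frac{147068681}{42} + 6018 \left(- \frac{1}{14043445}\right) = \frac{147068681}{42} - \frac{354}{826085} = \frac{121491231329017}{34695570}$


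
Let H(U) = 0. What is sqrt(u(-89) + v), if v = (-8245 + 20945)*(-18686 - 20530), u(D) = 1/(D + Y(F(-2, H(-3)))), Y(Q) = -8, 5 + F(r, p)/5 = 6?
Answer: I*sqrt(4686088468897)/97 ≈ 22317.0*I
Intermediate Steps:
F(r, p) = 5 (F(r, p) = -25 + 5*6 = -25 + 30 = 5)
u(D) = 1/(-8 + D) (u(D) = 1/(D - 8) = 1/(-8 + D))
v = -498043200 (v = 12700*(-39216) = -498043200)
sqrt(u(-89) + v) = sqrt(1/(-8 - 89) - 498043200) = sqrt(1/(-97) - 498043200) = sqrt(-1/97 - 498043200) = sqrt(-48310190401/97) = I*sqrt(4686088468897)/97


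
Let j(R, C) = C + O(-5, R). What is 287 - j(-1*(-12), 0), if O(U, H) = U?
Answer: 292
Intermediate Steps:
j(R, C) = -5 + C (j(R, C) = C - 5 = -5 + C)
287 - j(-1*(-12), 0) = 287 - (-5 + 0) = 287 - 1*(-5) = 287 + 5 = 292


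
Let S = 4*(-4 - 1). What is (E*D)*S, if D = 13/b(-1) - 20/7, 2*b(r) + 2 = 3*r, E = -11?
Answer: -12408/7 ≈ -1772.6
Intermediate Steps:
b(r) = -1 + 3*r/2 (b(r) = -1 + (3*r)/2 = -1 + 3*r/2)
D = -282/35 (D = 13/(-1 + (3/2)*(-1)) - 20/7 = 13/(-1 - 3/2) - 20*⅐ = 13/(-5/2) - 20/7 = 13*(-⅖) - 20/7 = -26/5 - 20/7 = -282/35 ≈ -8.0571)
S = -20 (S = 4*(-5) = -20)
(E*D)*S = -11*(-282/35)*(-20) = (3102/35)*(-20) = -12408/7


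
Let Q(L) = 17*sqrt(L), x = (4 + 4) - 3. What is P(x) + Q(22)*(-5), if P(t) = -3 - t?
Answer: -8 - 85*sqrt(22) ≈ -406.69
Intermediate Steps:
x = 5 (x = 8 - 3 = 5)
P(x) + Q(22)*(-5) = (-3 - 1*5) + (17*sqrt(22))*(-5) = (-3 - 5) - 85*sqrt(22) = -8 - 85*sqrt(22)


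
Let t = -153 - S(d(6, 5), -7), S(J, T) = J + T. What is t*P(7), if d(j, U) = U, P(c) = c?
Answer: -1057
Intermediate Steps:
t = -151 (t = -153 - (5 - 7) = -153 - 1*(-2) = -153 + 2 = -151)
t*P(7) = -151*7 = -1057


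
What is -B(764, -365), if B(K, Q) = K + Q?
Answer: -399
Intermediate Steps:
-B(764, -365) = -(764 - 365) = -1*399 = -399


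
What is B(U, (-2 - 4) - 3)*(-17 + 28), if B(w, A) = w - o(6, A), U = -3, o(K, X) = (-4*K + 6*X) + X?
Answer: 924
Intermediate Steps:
o(K, X) = -4*K + 7*X
B(w, A) = 24 + w - 7*A (B(w, A) = w - (-4*6 + 7*A) = w - (-24 + 7*A) = w + (24 - 7*A) = 24 + w - 7*A)
B(U, (-2 - 4) - 3)*(-17 + 28) = (24 - 3 - 7*((-2 - 4) - 3))*(-17 + 28) = (24 - 3 - 7*(-6 - 3))*11 = (24 - 3 - 7*(-9))*11 = (24 - 3 + 63)*11 = 84*11 = 924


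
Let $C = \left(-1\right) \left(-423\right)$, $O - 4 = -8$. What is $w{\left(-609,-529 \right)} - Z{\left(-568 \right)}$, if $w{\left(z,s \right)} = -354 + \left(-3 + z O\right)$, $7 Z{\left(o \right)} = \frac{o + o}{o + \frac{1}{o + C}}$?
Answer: $\frac{1198434913}{576527} \approx 2078.7$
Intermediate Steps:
$O = -4$ ($O = 4 - 8 = -4$)
$C = 423$
$Z{\left(o \right)} = \frac{2 o}{7 \left(o + \frac{1}{423 + o}\right)}$ ($Z{\left(o \right)} = \frac{\left(o + o\right) \frac{1}{o + \frac{1}{o + 423}}}{7} = \frac{2 o \frac{1}{o + \frac{1}{423 + o}}}{7} = \frac{2 o}{7 \left(o + \frac{1}{423 + o}\right)}$)
$w{\left(z,s \right)} = -357 - 4 z$ ($w{\left(z,s \right)} = -354 + \left(-3 + z \left(-4\right)\right) = -354 - \left(3 + 4 z\right) = -357 - 4 z$)
$w{\left(-609,-529 \right)} - Z{\left(-568 \right)} = \left(-357 - -2436\right) - \frac{2}{7} \left(-568\right) \frac{1}{1 + \left(-568\right)^{2} + 423 \left(-568\right)} \left(423 - 568\right) = \left(-357 + 2436\right) - \frac{2}{7} \left(-568\right) \frac{1}{1 + 322624 - 240264} \left(-145\right) = 2079 - \frac{2}{7} \left(-568\right) \frac{1}{82361} \left(-145\right) = 2079 - \frac{164720}{576527} = \frac{1198434913}{576527}$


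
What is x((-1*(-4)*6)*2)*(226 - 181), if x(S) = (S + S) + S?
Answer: 6480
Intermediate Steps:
x(S) = 3*S (x(S) = 2*S + S = 3*S)
x((-1*(-4)*6)*2)*(226 - 181) = (3*((-1*(-4)*6)*2))*(226 - 181) = (3*((4*6)*2))*45 = (3*(24*2))*45 = (3*48)*45 = 144*45 = 6480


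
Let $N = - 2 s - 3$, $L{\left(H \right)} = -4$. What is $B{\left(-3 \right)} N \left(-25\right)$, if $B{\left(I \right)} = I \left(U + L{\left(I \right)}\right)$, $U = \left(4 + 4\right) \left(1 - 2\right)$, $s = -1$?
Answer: $900$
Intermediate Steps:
$N = -1$ ($N = \left(-2\right) \left(-1\right) - 3 = 2 - 3 = -1$)
$U = -8$ ($U = 8 \left(-1\right) = -8$)
$B{\left(I \right)} = - 12 I$ ($B{\left(I \right)} = I \left(-8 - 4\right) = I \left(-12\right) = - 12 I$)
$B{\left(-3 \right)} N \left(-25\right) = \left(-12\right) \left(-3\right) \left(-1\right) \left(-25\right) = 36 \left(-1\right) \left(-25\right) = \left(-36\right) \left(-25\right) = 900$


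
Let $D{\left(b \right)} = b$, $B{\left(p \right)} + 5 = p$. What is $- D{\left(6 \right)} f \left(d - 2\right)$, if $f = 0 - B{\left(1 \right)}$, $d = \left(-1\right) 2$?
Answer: $96$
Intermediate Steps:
$B{\left(p \right)} = -5 + p$
$d = -2$
$f = 4$ ($f = 0 - \left(-5 + 1\right) = 0 - -4 = 0 + 4 = 4$)
$- D{\left(6 \right)} f \left(d - 2\right) = - 6 \cdot 4 \left(-2 - 2\right) = - 24 \left(-4\right) = \left(-1\right) \left(-96\right) = 96$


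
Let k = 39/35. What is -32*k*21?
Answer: -3744/5 ≈ -748.80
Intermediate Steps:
k = 39/35 (k = 39*(1/35) = 39/35 ≈ 1.1143)
-32*k*21 = -32*39/35*21 = -1248/35*21 = -3744/5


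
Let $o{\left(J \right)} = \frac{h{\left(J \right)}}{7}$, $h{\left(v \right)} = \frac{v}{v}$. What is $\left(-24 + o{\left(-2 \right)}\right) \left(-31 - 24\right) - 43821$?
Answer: $- \frac{297562}{7} \approx -42509.0$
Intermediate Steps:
$h{\left(v \right)} = 1$
$o{\left(J \right)} = \frac{1}{7}$ ($o{\left(J \right)} = 1 \cdot \frac{1}{7} = \frac{1}{7}$)
$\left(-24 + o{\left(-2 \right)}\right) \left(-31 - 24\right) - 43821 = \left(-24 + \frac{1}{7}\right) \left(-31 - 24\right) - 43821 = \left(- \frac{167}{7}\right) \left(-55\right) - 43821 = \frac{9185}{7} - 43821 = - \frac{297562}{7}$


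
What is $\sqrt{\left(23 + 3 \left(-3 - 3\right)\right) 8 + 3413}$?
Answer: $\sqrt{3453} \approx 58.762$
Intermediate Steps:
$\sqrt{\left(23 + 3 \left(-3 - 3\right)\right) 8 + 3413} = \sqrt{\left(23 + 3 \left(-6\right)\right) 8 + 3413} = \sqrt{\left(23 - 18\right) 8 + 3413} = \sqrt{5 \cdot 8 + 3413} = \sqrt{40 + 3413} = \sqrt{3453}$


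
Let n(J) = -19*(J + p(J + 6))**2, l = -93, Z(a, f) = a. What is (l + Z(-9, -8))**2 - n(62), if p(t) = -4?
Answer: 74320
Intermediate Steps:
n(J) = -19*(-4 + J)**2 (n(J) = -19*(J - 4)**2 = -19*(-4 + J)**2)
(l + Z(-9, -8))**2 - n(62) = (-93 - 9)**2 - (-19)*(-4 + 62)**2 = (-102)**2 - (-19)*58**2 = 10404 - (-19)*3364 = 10404 - 1*(-63916) = 10404 + 63916 = 74320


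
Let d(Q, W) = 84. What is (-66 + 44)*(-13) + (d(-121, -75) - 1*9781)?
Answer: -9411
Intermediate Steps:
(-66 + 44)*(-13) + (d(-121, -75) - 1*9781) = (-66 + 44)*(-13) + (84 - 1*9781) = -22*(-13) + (84 - 9781) = 286 - 9697 = -9411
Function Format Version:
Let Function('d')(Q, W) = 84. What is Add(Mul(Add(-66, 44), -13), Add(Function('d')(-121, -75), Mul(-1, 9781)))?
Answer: -9411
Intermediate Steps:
Add(Mul(Add(-66, 44), -13), Add(Function('d')(-121, -75), Mul(-1, 9781))) = Add(Mul(Add(-66, 44), -13), Add(84, Mul(-1, 9781))) = Add(Mul(-22, -13), Add(84, -9781)) = Add(286, -9697) = -9411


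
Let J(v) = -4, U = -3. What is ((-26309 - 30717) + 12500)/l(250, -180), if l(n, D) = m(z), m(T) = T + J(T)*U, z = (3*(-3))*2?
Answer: 7421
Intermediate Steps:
z = -18 (z = -9*2 = -18)
m(T) = 12 + T (m(T) = T - 4*(-3) = T + 12 = 12 + T)
l(n, D) = -6 (l(n, D) = 12 - 18 = -6)
((-26309 - 30717) + 12500)/l(250, -180) = ((-26309 - 30717) + 12500)/(-6) = (-57026 + 12500)*(-1/6) = -44526*(-1/6) = 7421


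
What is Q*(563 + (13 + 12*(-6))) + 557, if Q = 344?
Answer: 173933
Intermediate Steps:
Q*(563 + (13 + 12*(-6))) + 557 = 344*(563 + (13 + 12*(-6))) + 557 = 344*(563 + (13 - 72)) + 557 = 344*(563 - 59) + 557 = 344*504 + 557 = 173376 + 557 = 173933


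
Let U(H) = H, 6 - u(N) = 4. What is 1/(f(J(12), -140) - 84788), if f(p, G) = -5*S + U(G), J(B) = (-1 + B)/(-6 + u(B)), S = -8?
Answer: -1/84888 ≈ -1.1780e-5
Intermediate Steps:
u(N) = 2 (u(N) = 6 - 1*4 = 6 - 4 = 2)
J(B) = ¼ - B/4 (J(B) = (-1 + B)/(-6 + 2) = (-1 + B)/(-4) = (-1 + B)*(-¼) = ¼ - B/4)
f(p, G) = 40 + G (f(p, G) = -5*(-8) + G = 40 + G)
1/(f(J(12), -140) - 84788) = 1/((40 - 140) - 84788) = 1/(-100 - 84788) = 1/(-84888) = -1/84888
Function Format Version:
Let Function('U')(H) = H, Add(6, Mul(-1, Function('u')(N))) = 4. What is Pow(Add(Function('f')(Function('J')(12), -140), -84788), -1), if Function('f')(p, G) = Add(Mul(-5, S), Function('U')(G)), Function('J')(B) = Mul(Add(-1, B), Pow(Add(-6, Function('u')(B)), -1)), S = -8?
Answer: Rational(-1, 84888) ≈ -1.1780e-5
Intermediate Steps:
Function('u')(N) = 2 (Function('u')(N) = Add(6, Mul(-1, 4)) = Add(6, -4) = 2)
Function('J')(B) = Add(Rational(1, 4), Mul(Rational(-1, 4), B)) (Function('J')(B) = Mul(Add(-1, B), Pow(Add(-6, 2), -1)) = Mul(Add(-1, B), Pow(-4, -1)) = Mul(Add(-1, B), Rational(-1, 4)) = Add(Rational(1, 4), Mul(Rational(-1, 4), B)))
Function('f')(p, G) = Add(40, G) (Function('f')(p, G) = Add(Mul(-5, -8), G) = Add(40, G))
Pow(Add(Function('f')(Function('J')(12), -140), -84788), -1) = Pow(Add(Add(40, -140), -84788), -1) = Pow(Add(-100, -84788), -1) = Pow(-84888, -1) = Rational(-1, 84888)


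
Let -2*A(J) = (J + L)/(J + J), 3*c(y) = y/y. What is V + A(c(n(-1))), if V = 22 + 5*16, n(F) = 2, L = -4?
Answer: 419/4 ≈ 104.75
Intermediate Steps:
c(y) = ⅓ (c(y) = (y/y)/3 = (⅓)*1 = ⅓)
A(J) = -(-4 + J)/(4*J) (A(J) = -(J - 4)/(2*(J + J)) = -(-4 + J)/(2*(2*J)) = -(-4 + J)*1/(2*J)/2 = -(-4 + J)/(4*J))
V = 102 (V = 22 + 80 = 102)
V + A(c(n(-1))) = 102 + (4 - 1*⅓)/(4*(⅓)) = 102 + (¼)*3*(4 - ⅓) = 102 + (¼)*3*(11/3) = 102 + 11/4 = 419/4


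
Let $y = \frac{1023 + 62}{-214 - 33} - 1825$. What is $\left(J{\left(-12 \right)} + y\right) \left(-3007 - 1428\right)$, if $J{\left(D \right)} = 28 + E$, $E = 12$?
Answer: $\frac{1960181300}{247} \approx 7.936 \cdot 10^{6}$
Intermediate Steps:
$y = - \frac{451860}{247}$ ($y = \frac{1085}{-247} - 1825 = 1085 \left(- \frac{1}{247}\right) - 1825 = - \frac{1085}{247} - 1825 = - \frac{451860}{247} \approx -1829.4$)
$J{\left(D \right)} = 40$ ($J{\left(D \right)} = 28 + 12 = 40$)
$\left(J{\left(-12 \right)} + y\right) \left(-3007 - 1428\right) = \left(40 - \frac{451860}{247}\right) \left(-3007 - 1428\right) = \left(- \frac{441980}{247}\right) \left(-4435\right) = \frac{1960181300}{247}$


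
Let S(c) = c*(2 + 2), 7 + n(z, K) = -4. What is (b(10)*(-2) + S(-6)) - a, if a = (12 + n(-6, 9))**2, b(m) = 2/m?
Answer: -127/5 ≈ -25.400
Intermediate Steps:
n(z, K) = -11 (n(z, K) = -7 - 4 = -11)
S(c) = 4*c (S(c) = c*4 = 4*c)
a = 1 (a = (12 - 11)**2 = 1**2 = 1)
(b(10)*(-2) + S(-6)) - a = ((2/10)*(-2) + 4*(-6)) - 1*1 = ((2*(1/10))*(-2) - 24) - 1 = ((1/5)*(-2) - 24) - 1 = (-2/5 - 24) - 1 = -122/5 - 1 = -127/5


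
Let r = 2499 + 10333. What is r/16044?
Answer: 3208/4011 ≈ 0.79980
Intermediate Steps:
r = 12832
r/16044 = 12832/16044 = 12832*(1/16044) = 3208/4011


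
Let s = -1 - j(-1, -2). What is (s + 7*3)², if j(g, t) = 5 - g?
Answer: 196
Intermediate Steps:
s = -7 (s = -1 - (5 - 1*(-1)) = -1 - (5 + 1) = -1 - 1*6 = -1 - 6 = -7)
(s + 7*3)² = (-7 + 7*3)² = (-7 + 21)² = 14² = 196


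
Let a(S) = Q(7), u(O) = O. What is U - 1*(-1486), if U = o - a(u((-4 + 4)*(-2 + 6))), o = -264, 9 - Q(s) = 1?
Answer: 1214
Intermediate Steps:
Q(s) = 8 (Q(s) = 9 - 1*1 = 9 - 1 = 8)
a(S) = 8
U = -272 (U = -264 - 1*8 = -264 - 8 = -272)
U - 1*(-1486) = -272 - 1*(-1486) = -272 + 1486 = 1214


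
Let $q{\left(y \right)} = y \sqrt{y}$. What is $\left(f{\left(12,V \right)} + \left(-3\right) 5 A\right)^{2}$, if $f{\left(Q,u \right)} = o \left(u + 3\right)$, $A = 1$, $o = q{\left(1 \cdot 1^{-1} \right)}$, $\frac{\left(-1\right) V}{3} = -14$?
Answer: $900$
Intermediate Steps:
$q{\left(y \right)} = y^{\frac{3}{2}}$
$V = 42$ ($V = \left(-3\right) \left(-14\right) = 42$)
$o = 1$ ($o = \left(1 \cdot 1^{-1}\right)^{\frac{3}{2}} = \left(1 \cdot 1\right)^{\frac{3}{2}} = 1^{\frac{3}{2}} = 1$)
$f{\left(Q,u \right)} = 3 + u$ ($f{\left(Q,u \right)} = 1 \left(u + 3\right) = 1 \left(3 + u\right) = 3 + u$)
$\left(f{\left(12,V \right)} + \left(-3\right) 5 A\right)^{2} = \left(\left(3 + 42\right) + \left(-3\right) 5 \cdot 1\right)^{2} = \left(45 - 15\right)^{2} = 30^{2} = 900$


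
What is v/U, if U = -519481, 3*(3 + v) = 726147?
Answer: -242046/519481 ≈ -0.46594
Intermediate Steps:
v = 242046 (v = -3 + (⅓)*726147 = -3 + 242049 = 242046)
v/U = 242046/(-519481) = 242046*(-1/519481) = -242046/519481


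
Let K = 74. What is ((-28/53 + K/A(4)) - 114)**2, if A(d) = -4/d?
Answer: 99840064/2809 ≈ 35543.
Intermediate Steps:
((-28/53 + K/A(4)) - 114)**2 = ((-28/53 + 74/((-4/4))) - 114)**2 = ((-28*1/53 + 74/((-4*1/4))) - 114)**2 = ((-28/53 + 74/(-1)) - 114)**2 = ((-28/53 + 74*(-1)) - 114)**2 = ((-28/53 - 74) - 114)**2 = (-3950/53 - 114)**2 = (-9992/53)**2 = 99840064/2809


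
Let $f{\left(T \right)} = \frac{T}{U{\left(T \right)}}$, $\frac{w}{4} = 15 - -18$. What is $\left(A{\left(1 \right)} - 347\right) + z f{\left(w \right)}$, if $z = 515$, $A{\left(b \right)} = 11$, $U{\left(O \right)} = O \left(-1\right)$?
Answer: $-851$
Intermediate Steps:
$w = 132$ ($w = 4 \left(15 - -18\right) = 4 \left(15 + 18\right) = 4 \cdot 33 = 132$)
$U{\left(O \right)} = - O$
$f{\left(T \right)} = -1$ ($f{\left(T \right)} = \frac{T}{\left(-1\right) T} = T \left(- \frac{1}{T}\right) = -1$)
$\left(A{\left(1 \right)} - 347\right) + z f{\left(w \right)} = \left(11 - 347\right) + 515 \left(-1\right) = -336 - 515 = -851$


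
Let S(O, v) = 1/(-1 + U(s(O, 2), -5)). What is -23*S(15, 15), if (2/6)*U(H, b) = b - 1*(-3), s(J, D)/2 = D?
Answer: 23/7 ≈ 3.2857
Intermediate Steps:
s(J, D) = 2*D
U(H, b) = 9 + 3*b (U(H, b) = 3*(b - 1*(-3)) = 3*(b + 3) = 3*(3 + b) = 9 + 3*b)
S(O, v) = -⅐ (S(O, v) = 1/(-1 + (9 + 3*(-5))) = 1/(-1 + (9 - 15)) = 1/(-1 - 6) = 1/(-7) = -⅐)
-23*S(15, 15) = -23*(-⅐) = 23/7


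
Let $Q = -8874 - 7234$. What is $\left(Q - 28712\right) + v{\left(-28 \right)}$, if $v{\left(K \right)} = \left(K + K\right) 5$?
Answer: $-45100$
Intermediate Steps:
$Q = -16108$ ($Q = -8874 - 7234 = -16108$)
$v{\left(K \right)} = 10 K$ ($v{\left(K \right)} = 2 K 5 = 10 K$)
$\left(Q - 28712\right) + v{\left(-28 \right)} = \left(-16108 - 28712\right) + 10 \left(-28\right) = -44820 - 280 = -45100$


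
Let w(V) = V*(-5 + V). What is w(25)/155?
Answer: 100/31 ≈ 3.2258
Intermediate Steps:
w(25)/155 = (25*(-5 + 25))/155 = (25*20)*(1/155) = 500*(1/155) = 100/31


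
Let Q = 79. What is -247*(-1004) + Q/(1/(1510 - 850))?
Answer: 300128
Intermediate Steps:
-247*(-1004) + Q/(1/(1510 - 850)) = -247*(-1004) + 79/(1/(1510 - 850)) = 247988 + 79/(1/660) = 247988 + 79*660 = 247988 + 52140 = 300128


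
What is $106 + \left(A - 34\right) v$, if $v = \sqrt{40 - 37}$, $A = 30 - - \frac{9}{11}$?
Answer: $106 - \frac{35 \sqrt{3}}{11} \approx 100.49$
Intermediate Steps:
$A = \frac{339}{11}$ ($A = 30 - \left(-9\right) \frac{1}{11} = 30 - - \frac{9}{11} = 30 + \frac{9}{11} = \frac{339}{11} \approx 30.818$)
$v = \sqrt{3} \approx 1.732$
$106 + \left(A - 34\right) v = 106 + \left(\frac{339}{11} - 34\right) \sqrt{3} = 106 - \frac{35 \sqrt{3}}{11}$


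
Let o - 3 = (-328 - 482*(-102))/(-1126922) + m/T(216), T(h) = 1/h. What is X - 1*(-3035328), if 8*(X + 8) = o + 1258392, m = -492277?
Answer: -45522508369715/4507688 ≈ -1.0099e+7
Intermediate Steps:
o = -59913838724587/563461 (o = 3 + ((-328 - 482*(-102))/(-1126922) - 492277/(1/216)) = 3 + ((-328 + 49164)*(-1/1126922) - 492277/1/216) = 3 + (48836*(-1/1126922) - 492277*216) = 3 + (-24418/563461 - 106331832) = 3 - 59913840414970/563461 = -59913838724587/563461 ≈ -1.0633e+8)
X = -59204819971379/4507688 (X = -8 + (-59913838724587/563461 + 1258392)/8 = -8 + (1/8)*(-59204783909875/563461) = -8 - 59204783909875/4507688 = -59204819971379/4507688 ≈ -1.3134e+7)
X - 1*(-3035328) = -59204819971379/4507688 - 1*(-3035328) = -59204819971379/4507688 + 3035328 = -45522508369715/4507688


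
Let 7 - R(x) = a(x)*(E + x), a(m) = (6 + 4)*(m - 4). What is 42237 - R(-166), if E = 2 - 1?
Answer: 322730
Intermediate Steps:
a(m) = -40 + 10*m (a(m) = 10*(-4 + m) = -40 + 10*m)
E = 1
R(x) = 7 - (1 + x)*(-40 + 10*x) (R(x) = 7 - (-40 + 10*x)*(1 + x) = 7 - (1 + x)*(-40 + 10*x))
42237 - R(-166) = 42237 - (47 - 10*(-166)² + 30*(-166)) = 42237 - (47 - 10*27556 - 4980) = 42237 - (47 - 275560 - 4980) = 42237 - 1*(-280493) = 42237 + 280493 = 322730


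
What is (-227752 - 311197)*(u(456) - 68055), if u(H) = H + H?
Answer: 36186652707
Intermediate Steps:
u(H) = 2*H
(-227752 - 311197)*(u(456) - 68055) = (-227752 - 311197)*(2*456 - 68055) = -538949*(912 - 68055) = -538949*(-67143) = 36186652707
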